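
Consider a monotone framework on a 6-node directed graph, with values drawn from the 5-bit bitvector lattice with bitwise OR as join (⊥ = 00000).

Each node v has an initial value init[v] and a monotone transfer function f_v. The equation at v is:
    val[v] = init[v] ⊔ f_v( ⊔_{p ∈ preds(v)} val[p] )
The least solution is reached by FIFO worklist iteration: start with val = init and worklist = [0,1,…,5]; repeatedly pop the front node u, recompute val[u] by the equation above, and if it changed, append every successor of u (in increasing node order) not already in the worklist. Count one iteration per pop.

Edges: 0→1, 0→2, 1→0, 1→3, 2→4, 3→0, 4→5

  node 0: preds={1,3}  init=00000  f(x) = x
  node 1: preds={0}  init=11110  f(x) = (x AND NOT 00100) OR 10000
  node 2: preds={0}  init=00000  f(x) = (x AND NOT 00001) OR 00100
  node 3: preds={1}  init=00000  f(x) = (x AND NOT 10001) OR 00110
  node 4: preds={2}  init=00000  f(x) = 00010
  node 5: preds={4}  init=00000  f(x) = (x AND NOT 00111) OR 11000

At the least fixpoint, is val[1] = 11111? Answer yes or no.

Iteration log — 7 steps:
  step 1. node 0  ⊔preds=11110  new=11110  old=00000  +wl: 
  step 2. node 1  ⊔preds=11110  new=11110  stable
  step 3. node 2  ⊔preds=11110  new=11110  old=00000  +wl: 
  step 4. node 3  ⊔preds=11110  new=01110  old=00000  +wl: 0
  step 5. node 4  ⊔preds=11110  new=00010  old=00000  +wl: 
  step 6. node 5  ⊔preds=00010  new=11000  old=00000  +wl: 
  step 7. node 0  ⊔preds=11110  new=11110  stable

Least fixpoint reached:
  node 0: 11110
  node 1: 11110
  node 2: 11110
  node 3: 01110
  node 4: 00010
  node 5: 11000

no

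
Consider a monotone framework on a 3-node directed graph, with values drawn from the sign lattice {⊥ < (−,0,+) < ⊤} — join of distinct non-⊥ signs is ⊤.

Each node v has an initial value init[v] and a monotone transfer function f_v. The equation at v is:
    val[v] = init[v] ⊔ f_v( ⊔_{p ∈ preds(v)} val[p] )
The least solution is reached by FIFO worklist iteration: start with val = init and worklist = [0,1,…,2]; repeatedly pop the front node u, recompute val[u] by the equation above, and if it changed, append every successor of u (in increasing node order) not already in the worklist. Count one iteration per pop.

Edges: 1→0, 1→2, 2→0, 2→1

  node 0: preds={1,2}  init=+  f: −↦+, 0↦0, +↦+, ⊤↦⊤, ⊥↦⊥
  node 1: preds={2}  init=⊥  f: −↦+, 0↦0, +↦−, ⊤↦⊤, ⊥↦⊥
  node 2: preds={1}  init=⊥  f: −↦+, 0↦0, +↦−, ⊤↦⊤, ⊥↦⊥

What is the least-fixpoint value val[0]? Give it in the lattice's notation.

+

Trace (3 dequeues):
  [1] u=0 | in ⊥ | out + | ==
  [2] u=1 | in ⊥ | out ⊥ | ==
  [3] u=2 | in ⊥ | out ⊥ | ==

Converged values:
  [0] +
  [1] ⊥
  [2] ⊥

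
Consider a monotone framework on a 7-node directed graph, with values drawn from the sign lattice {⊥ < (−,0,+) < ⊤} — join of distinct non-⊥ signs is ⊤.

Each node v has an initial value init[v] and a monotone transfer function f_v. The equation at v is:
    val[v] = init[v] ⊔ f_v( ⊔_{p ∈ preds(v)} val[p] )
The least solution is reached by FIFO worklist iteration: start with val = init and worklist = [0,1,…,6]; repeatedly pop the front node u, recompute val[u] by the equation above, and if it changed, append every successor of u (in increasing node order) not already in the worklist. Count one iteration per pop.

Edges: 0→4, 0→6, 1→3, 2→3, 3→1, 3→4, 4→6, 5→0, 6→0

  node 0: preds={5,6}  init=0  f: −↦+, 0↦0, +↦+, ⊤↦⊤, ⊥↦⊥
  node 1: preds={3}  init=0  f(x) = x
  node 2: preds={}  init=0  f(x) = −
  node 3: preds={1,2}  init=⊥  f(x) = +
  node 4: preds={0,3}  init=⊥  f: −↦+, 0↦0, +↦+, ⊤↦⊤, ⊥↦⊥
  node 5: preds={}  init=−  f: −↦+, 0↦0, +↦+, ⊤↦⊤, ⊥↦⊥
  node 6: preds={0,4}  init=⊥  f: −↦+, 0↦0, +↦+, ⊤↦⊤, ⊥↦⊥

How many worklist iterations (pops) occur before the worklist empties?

Worklist (10 pops):
  #1 pop 0: in=− → ⊤ (was 0); enqueue []
  #2 pop 1: in=⊥ → 0 (no change)
  #3 pop 2: in=⊥ → ⊤ (was 0); enqueue []
  #4 pop 3: in=⊤ → + (was ⊥); enqueue [1]
  #5 pop 4: in=⊤ → ⊤ (was ⊥); enqueue []
  #6 pop 5: in=⊥ → − (no change)
  #7 pop 6: in=⊤ → ⊤ (was ⊥); enqueue [0]
  #8 pop 1: in=+ → ⊤ (was 0); enqueue [3]
  #9 pop 0: in=⊤ → ⊤ (no change)
  #10 pop 3: in=⊤ → + (no change)

Fixpoint:
  val[0] = ⊤
  val[1] = ⊤
  val[2] = ⊤
  val[3] = +
  val[4] = ⊤
  val[5] = −
  val[6] = ⊤

10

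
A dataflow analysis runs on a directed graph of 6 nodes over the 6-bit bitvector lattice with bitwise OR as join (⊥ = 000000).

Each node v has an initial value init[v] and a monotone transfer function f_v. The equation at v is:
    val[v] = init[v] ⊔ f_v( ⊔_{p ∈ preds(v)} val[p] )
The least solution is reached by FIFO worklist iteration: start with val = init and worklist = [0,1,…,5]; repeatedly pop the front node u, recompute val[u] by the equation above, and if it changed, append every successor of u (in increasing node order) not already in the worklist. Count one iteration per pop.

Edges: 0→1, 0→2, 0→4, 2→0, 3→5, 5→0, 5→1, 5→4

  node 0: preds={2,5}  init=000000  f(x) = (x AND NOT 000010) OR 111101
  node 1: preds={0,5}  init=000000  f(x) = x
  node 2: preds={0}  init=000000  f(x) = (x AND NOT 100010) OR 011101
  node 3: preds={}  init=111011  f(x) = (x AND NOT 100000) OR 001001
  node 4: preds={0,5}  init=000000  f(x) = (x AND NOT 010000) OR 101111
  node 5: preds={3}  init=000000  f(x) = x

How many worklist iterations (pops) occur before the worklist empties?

9

Trace (9 dequeues):
  [1] u=0 | in 000000 | out 111101 | prev 000000 | push {}
  [2] u=1 | in 111101 | out 111101 | prev 000000 | push {}
  [3] u=2 | in 111101 | out 011101 | prev 000000 | push {0}
  [4] u=3 | in 000000 | out 111011 | ==
  [5] u=4 | in 111101 | out 101111 | prev 000000 | push {}
  [6] u=5 | in 111011 | out 111011 | prev 000000 | push {1,4}
  [7] u=0 | in 111111 | out 111101 | ==
  [8] u=1 | in 111111 | out 111111 | prev 111101 | push {}
  [9] u=4 | in 111111 | out 101111 | ==

Converged values:
  [0] 111101
  [1] 111111
  [2] 011101
  [3] 111011
  [4] 101111
  [5] 111011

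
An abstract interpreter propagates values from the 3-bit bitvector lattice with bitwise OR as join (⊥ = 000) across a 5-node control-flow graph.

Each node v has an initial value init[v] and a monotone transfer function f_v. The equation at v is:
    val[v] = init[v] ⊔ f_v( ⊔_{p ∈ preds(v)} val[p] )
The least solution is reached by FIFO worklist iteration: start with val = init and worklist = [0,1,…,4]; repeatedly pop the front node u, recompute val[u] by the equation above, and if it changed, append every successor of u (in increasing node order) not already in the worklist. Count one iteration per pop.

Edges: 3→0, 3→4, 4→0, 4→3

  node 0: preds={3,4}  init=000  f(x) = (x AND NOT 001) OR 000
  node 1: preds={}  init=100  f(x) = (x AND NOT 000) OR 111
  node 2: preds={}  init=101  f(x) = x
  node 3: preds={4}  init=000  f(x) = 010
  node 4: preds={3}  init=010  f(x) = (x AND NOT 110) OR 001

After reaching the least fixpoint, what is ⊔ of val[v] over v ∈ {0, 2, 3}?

Iteration log — 7 steps:
  step 1. node 0  ⊔preds=010  new=010  old=000  +wl: 
  step 2. node 1  ⊔preds=000  new=111  old=100  +wl: 
  step 3. node 2  ⊔preds=000  new=101  stable
  step 4. node 3  ⊔preds=010  new=010  old=000  +wl: 0
  step 5. node 4  ⊔preds=010  new=011  old=010  +wl: 3
  step 6. node 0  ⊔preds=011  new=010  stable
  step 7. node 3  ⊔preds=011  new=010  stable

Least fixpoint reached:
  node 0: 010
  node 1: 111
  node 2: 101
  node 3: 010
  node 4: 011

111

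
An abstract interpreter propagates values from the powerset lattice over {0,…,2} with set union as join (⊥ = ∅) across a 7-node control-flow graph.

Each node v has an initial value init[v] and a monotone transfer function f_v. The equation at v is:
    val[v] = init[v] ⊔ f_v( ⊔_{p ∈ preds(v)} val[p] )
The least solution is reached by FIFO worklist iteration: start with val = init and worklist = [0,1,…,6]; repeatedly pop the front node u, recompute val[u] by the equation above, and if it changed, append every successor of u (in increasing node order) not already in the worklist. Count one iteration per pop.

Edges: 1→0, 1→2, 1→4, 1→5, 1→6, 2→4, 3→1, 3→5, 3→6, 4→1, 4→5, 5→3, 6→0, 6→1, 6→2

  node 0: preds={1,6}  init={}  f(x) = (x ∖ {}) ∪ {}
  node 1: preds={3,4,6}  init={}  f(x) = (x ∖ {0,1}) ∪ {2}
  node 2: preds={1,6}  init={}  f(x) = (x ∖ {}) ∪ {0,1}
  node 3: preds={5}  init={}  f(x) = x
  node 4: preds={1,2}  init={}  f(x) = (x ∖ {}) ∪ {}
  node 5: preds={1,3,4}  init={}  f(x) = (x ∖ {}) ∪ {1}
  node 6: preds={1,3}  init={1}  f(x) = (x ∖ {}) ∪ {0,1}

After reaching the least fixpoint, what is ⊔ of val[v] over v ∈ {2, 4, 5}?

Iteration log — 14 steps:
  step 1. node 0  ⊔preds={1}  new={1}  old={}  +wl: 
  step 2. node 1  ⊔preds={1}  new={2}  old={}  +wl: 0
  step 3. node 2  ⊔preds={1,2}  new={0,1,2}  old={}  +wl: 
  step 4. node 3  ⊔preds={}  new={}  stable
  step 5. node 4  ⊔preds={0,1,2}  new={0,1,2}  old={}  +wl: 1
  step 6. node 5  ⊔preds={0,1,2}  new={0,1,2}  old={}  +wl: 3
  step 7. node 6  ⊔preds={2}  new={0,1,2}  old={1}  +wl: 2
  step 8. node 0  ⊔preds={0,1,2}  new={0,1,2}  old={1}  +wl: 
  step 9. node 1  ⊔preds={0,1,2}  new={2}  stable
  step 10. node 3  ⊔preds={0,1,2}  new={0,1,2}  old={}  +wl: 1,5,6
  step 11. node 2  ⊔preds={0,1,2}  new={0,1,2}  stable
  step 12. node 1  ⊔preds={0,1,2}  new={2}  stable
  step 13. node 5  ⊔preds={0,1,2}  new={0,1,2}  stable
  step 14. node 6  ⊔preds={0,1,2}  new={0,1,2}  stable

Least fixpoint reached:
  node 0: {0,1,2}
  node 1: {2}
  node 2: {0,1,2}
  node 3: {0,1,2}
  node 4: {0,1,2}
  node 5: {0,1,2}
  node 6: {0,1,2}

{0,1,2}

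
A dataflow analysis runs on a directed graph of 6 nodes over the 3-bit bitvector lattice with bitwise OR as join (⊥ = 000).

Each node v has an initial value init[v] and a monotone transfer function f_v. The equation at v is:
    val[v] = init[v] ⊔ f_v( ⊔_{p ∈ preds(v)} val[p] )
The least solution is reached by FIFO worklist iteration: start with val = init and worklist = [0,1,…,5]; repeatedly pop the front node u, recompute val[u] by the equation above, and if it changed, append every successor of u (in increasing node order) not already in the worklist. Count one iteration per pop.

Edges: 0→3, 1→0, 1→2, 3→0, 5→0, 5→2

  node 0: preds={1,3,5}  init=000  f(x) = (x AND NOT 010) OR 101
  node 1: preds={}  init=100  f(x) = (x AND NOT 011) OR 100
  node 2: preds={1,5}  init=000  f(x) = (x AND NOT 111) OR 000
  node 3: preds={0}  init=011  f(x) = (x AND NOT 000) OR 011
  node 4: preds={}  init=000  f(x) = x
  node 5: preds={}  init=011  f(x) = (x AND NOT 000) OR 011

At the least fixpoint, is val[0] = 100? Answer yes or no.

no

Worklist (7 pops):
  #1 pop 0: in=111 → 101 (was 000); enqueue []
  #2 pop 1: in=000 → 100 (no change)
  #3 pop 2: in=111 → 000 (no change)
  #4 pop 3: in=101 → 111 (was 011); enqueue [0]
  #5 pop 4: in=000 → 000 (no change)
  #6 pop 5: in=000 → 011 (no change)
  #7 pop 0: in=111 → 101 (no change)

Fixpoint:
  val[0] = 101
  val[1] = 100
  val[2] = 000
  val[3] = 111
  val[4] = 000
  val[5] = 011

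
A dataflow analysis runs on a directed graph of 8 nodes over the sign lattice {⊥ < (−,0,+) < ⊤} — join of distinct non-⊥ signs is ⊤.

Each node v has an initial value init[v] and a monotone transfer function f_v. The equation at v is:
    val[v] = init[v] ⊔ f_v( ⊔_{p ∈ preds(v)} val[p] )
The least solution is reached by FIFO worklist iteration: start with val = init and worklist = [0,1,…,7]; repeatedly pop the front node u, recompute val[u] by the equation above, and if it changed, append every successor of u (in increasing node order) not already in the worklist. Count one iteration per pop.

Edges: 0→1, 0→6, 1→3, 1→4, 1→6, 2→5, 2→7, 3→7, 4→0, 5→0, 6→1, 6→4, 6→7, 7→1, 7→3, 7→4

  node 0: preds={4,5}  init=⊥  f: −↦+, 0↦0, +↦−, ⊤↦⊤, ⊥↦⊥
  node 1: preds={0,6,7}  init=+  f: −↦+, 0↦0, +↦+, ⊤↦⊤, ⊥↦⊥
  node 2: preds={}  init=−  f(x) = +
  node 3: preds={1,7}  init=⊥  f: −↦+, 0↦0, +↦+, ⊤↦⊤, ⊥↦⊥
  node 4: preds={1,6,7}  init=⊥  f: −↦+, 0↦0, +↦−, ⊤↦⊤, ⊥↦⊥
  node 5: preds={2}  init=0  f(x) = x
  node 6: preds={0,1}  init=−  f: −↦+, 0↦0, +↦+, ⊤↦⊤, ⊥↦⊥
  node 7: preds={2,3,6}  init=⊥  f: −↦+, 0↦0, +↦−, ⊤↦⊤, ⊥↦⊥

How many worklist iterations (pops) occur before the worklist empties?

13

Trace (13 dequeues):
  [1] u=0 | in 0 | out 0 | prev ⊥ | push {}
  [2] u=1 | in ⊤ | out ⊤ | prev + | push {}
  [3] u=2 | in ⊥ | out ⊤ | prev − | push {}
  [4] u=3 | in ⊤ | out ⊤ | prev ⊥ | push {}
  [5] u=4 | in ⊤ | out ⊤ | prev ⊥ | push {0}
  [6] u=5 | in ⊤ | out ⊤ | prev 0 | push {}
  [7] u=6 | in ⊤ | out ⊤ | prev − | push {1,4}
  [8] u=7 | in ⊤ | out ⊤ | prev ⊥ | push {3}
  [9] u=0 | in ⊤ | out ⊤ | prev 0 | push {6}
  [10] u=1 | in ⊤ | out ⊤ | ==
  [11] u=4 | in ⊤ | out ⊤ | ==
  [12] u=3 | in ⊤ | out ⊤ | ==
  [13] u=6 | in ⊤ | out ⊤ | ==

Converged values:
  [0] ⊤
  [1] ⊤
  [2] ⊤
  [3] ⊤
  [4] ⊤
  [5] ⊤
  [6] ⊤
  [7] ⊤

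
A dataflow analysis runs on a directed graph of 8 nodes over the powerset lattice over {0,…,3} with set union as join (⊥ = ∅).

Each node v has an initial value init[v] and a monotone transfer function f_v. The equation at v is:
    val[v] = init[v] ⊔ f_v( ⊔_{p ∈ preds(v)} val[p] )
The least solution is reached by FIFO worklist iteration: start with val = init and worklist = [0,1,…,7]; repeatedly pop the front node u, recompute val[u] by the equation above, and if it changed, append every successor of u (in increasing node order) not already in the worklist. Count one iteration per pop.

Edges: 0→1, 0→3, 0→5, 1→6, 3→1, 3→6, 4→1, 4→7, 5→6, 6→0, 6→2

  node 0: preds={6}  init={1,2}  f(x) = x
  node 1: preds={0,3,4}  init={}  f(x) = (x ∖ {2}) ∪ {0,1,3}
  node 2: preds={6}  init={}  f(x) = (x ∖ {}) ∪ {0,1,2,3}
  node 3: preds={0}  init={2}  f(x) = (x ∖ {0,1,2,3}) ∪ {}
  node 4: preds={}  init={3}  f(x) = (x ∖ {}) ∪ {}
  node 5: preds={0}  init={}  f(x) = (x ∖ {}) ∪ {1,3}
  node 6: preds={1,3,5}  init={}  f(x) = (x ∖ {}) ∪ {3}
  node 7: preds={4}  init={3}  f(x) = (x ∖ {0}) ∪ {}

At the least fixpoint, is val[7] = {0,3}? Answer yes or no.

Worklist (14 pops):
  #1 pop 0: in={} → {1,2} (no change)
  #2 pop 1: in={1,2,3} → {0,1,3} (was {}); enqueue []
  #3 pop 2: in={} → {0,1,2,3} (was {}); enqueue []
  #4 pop 3: in={1,2} → {2} (no change)
  #5 pop 4: in={} → {3} (no change)
  #6 pop 5: in={1,2} → {1,2,3} (was {}); enqueue []
  #7 pop 6: in={0,1,2,3} → {0,1,2,3} (was {}); enqueue [0,2]
  #8 pop 7: in={3} → {3} (no change)
  #9 pop 0: in={0,1,2,3} → {0,1,2,3} (was {1,2}); enqueue [1,3,5]
  #10 pop 2: in={0,1,2,3} → {0,1,2,3} (no change)
  #11 pop 1: in={0,1,2,3} → {0,1,3} (no change)
  #12 pop 3: in={0,1,2,3} → {2} (no change)
  #13 pop 5: in={0,1,2,3} → {0,1,2,3} (was {1,2,3}); enqueue [6]
  #14 pop 6: in={0,1,2,3} → {0,1,2,3} (no change)

Fixpoint:
  val[0] = {0,1,2,3}
  val[1] = {0,1,3}
  val[2] = {0,1,2,3}
  val[3] = {2}
  val[4] = {3}
  val[5] = {0,1,2,3}
  val[6] = {0,1,2,3}
  val[7] = {3}

no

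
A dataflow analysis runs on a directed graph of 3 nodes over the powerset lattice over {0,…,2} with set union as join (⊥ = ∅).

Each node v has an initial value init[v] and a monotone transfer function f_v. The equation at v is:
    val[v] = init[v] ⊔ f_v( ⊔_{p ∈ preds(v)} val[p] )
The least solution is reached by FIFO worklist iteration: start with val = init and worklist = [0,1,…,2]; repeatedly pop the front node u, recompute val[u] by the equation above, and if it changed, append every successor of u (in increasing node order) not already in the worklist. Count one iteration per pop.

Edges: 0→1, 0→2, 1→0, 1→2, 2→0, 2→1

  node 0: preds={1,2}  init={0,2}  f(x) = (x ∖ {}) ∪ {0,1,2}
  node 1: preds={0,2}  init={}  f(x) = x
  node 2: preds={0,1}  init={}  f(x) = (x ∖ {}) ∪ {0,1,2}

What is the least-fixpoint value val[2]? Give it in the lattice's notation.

{0,1,2}

Iteration log — 5 steps:
  step 1. node 0  ⊔preds={}  new={0,1,2}  old={0,2}  +wl: 
  step 2. node 1  ⊔preds={0,1,2}  new={0,1,2}  old={}  +wl: 0
  step 3. node 2  ⊔preds={0,1,2}  new={0,1,2}  old={}  +wl: 1
  step 4. node 0  ⊔preds={0,1,2}  new={0,1,2}  stable
  step 5. node 1  ⊔preds={0,1,2}  new={0,1,2}  stable

Least fixpoint reached:
  node 0: {0,1,2}
  node 1: {0,1,2}
  node 2: {0,1,2}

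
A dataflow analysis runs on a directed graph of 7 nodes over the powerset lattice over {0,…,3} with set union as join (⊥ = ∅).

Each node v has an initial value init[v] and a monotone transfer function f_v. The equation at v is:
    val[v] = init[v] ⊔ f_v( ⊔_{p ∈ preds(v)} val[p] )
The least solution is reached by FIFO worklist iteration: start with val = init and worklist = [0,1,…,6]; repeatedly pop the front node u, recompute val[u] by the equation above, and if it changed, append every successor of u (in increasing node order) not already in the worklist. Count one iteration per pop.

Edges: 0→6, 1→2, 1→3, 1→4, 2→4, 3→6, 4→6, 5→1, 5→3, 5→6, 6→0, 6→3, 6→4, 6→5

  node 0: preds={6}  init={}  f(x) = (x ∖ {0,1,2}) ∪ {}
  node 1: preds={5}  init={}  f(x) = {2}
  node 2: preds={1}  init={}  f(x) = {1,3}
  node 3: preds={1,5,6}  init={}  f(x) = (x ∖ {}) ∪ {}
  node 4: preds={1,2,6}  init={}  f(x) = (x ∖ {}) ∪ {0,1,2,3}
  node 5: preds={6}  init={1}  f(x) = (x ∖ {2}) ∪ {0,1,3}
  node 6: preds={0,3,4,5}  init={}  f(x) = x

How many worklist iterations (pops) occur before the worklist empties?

Worklist (13 pops):
  #1 pop 0: in={} → {} (no change)
  #2 pop 1: in={1} → {2} (was {}); enqueue []
  #3 pop 2: in={2} → {1,3} (was {}); enqueue []
  #4 pop 3: in={1,2} → {1,2} (was {}); enqueue []
  #5 pop 4: in={1,2,3} → {0,1,2,3} (was {}); enqueue []
  #6 pop 5: in={} → {0,1,3} (was {1}); enqueue [1,3]
  #7 pop 6: in={0,1,2,3} → {0,1,2,3} (was {}); enqueue [0,4,5]
  #8 pop 1: in={0,1,3} → {2} (no change)
  #9 pop 3: in={0,1,2,3} → {0,1,2,3} (was {1,2}); enqueue [6]
  #10 pop 0: in={0,1,2,3} → {3} (was {}); enqueue []
  #11 pop 4: in={0,1,2,3} → {0,1,2,3} (no change)
  #12 pop 5: in={0,1,2,3} → {0,1,3} (no change)
  #13 pop 6: in={0,1,2,3} → {0,1,2,3} (no change)

Fixpoint:
  val[0] = {3}
  val[1] = {2}
  val[2] = {1,3}
  val[3] = {0,1,2,3}
  val[4] = {0,1,2,3}
  val[5] = {0,1,3}
  val[6] = {0,1,2,3}

13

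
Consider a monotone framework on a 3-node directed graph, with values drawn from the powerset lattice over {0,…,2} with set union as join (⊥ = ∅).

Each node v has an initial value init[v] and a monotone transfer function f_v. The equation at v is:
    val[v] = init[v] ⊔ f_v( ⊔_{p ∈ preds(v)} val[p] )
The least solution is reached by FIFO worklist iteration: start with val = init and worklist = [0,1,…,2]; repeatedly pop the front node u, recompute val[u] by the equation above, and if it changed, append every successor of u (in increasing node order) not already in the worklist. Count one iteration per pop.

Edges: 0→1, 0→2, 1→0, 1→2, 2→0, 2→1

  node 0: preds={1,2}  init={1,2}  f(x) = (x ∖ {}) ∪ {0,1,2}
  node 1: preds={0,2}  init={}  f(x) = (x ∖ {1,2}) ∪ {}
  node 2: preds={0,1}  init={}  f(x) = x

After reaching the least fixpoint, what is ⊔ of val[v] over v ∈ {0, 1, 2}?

{0,1,2}

Iteration log — 5 steps:
  step 1. node 0  ⊔preds={}  new={0,1,2}  old={1,2}  +wl: 
  step 2. node 1  ⊔preds={0,1,2}  new={0}  old={}  +wl: 0
  step 3. node 2  ⊔preds={0,1,2}  new={0,1,2}  old={}  +wl: 1
  step 4. node 0  ⊔preds={0,1,2}  new={0,1,2}  stable
  step 5. node 1  ⊔preds={0,1,2}  new={0}  stable

Least fixpoint reached:
  node 0: {0,1,2}
  node 1: {0}
  node 2: {0,1,2}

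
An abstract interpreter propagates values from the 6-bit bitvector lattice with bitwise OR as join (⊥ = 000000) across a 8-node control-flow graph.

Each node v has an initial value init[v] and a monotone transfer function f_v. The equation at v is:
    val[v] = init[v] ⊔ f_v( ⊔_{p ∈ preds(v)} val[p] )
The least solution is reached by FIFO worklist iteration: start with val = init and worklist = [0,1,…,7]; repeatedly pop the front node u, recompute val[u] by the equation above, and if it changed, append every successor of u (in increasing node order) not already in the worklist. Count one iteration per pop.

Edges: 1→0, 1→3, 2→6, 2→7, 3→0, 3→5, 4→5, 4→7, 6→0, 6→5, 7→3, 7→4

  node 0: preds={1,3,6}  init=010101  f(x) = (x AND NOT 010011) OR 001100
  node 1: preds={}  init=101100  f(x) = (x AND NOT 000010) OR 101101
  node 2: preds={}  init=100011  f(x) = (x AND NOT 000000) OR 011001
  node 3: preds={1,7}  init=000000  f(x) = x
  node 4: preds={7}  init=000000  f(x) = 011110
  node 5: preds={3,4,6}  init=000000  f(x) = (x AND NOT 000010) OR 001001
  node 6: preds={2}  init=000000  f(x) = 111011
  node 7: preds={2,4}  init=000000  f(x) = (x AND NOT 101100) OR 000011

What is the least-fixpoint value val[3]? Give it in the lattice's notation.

Worklist (14 pops):
  #1 pop 0: in=101100 → 111101 (was 010101); enqueue []
  #2 pop 1: in=000000 → 101101 (was 101100); enqueue [0]
  #3 pop 2: in=000000 → 111011 (was 100011); enqueue []
  #4 pop 3: in=101101 → 101101 (was 000000); enqueue []
  #5 pop 4: in=000000 → 011110 (was 000000); enqueue []
  #6 pop 5: in=111111 → 111101 (was 000000); enqueue []
  #7 pop 6: in=111011 → 111011 (was 000000); enqueue [5]
  #8 pop 7: in=111111 → 010011 (was 000000); enqueue [3,4]
  #9 pop 0: in=111111 → 111101 (no change)
  #10 pop 5: in=111111 → 111101 (no change)
  #11 pop 3: in=111111 → 111111 (was 101101); enqueue [0,5]
  #12 pop 4: in=010011 → 011110 (no change)
  #13 pop 0: in=111111 → 111101 (no change)
  #14 pop 5: in=111111 → 111101 (no change)

Fixpoint:
  val[0] = 111101
  val[1] = 101101
  val[2] = 111011
  val[3] = 111111
  val[4] = 011110
  val[5] = 111101
  val[6] = 111011
  val[7] = 010011

111111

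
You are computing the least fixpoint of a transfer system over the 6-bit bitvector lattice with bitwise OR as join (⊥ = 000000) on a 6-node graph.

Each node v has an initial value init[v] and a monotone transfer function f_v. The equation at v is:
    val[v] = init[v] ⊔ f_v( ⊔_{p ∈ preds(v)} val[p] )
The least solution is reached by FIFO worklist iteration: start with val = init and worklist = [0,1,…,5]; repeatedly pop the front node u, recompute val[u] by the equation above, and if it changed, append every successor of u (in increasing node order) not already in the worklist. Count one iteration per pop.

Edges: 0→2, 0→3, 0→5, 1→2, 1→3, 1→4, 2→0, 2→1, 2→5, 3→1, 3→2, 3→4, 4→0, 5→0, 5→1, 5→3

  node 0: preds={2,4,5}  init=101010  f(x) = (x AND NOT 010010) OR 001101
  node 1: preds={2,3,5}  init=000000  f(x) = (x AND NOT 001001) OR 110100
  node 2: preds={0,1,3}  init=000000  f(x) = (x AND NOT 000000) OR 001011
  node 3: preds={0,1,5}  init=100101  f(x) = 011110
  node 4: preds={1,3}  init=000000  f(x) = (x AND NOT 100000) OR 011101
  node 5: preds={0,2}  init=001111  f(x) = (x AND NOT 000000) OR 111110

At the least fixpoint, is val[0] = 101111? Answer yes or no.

yes

Worklist (10 pops):
  #1 pop 0: in=001111 → 101111 (was 101010); enqueue []
  #2 pop 1: in=101111 → 110110 (was 000000); enqueue []
  #3 pop 2: in=111111 → 111111 (was 000000); enqueue [0,1]
  #4 pop 3: in=111111 → 111111 (was 100101); enqueue [2]
  #5 pop 4: in=111111 → 011111 (was 000000); enqueue []
  #6 pop 5: in=111111 → 111111 (was 001111); enqueue [3]
  #7 pop 0: in=111111 → 101111 (no change)
  #8 pop 1: in=111111 → 110110 (no change)
  #9 pop 2: in=111111 → 111111 (no change)
  #10 pop 3: in=111111 → 111111 (no change)

Fixpoint:
  val[0] = 101111
  val[1] = 110110
  val[2] = 111111
  val[3] = 111111
  val[4] = 011111
  val[5] = 111111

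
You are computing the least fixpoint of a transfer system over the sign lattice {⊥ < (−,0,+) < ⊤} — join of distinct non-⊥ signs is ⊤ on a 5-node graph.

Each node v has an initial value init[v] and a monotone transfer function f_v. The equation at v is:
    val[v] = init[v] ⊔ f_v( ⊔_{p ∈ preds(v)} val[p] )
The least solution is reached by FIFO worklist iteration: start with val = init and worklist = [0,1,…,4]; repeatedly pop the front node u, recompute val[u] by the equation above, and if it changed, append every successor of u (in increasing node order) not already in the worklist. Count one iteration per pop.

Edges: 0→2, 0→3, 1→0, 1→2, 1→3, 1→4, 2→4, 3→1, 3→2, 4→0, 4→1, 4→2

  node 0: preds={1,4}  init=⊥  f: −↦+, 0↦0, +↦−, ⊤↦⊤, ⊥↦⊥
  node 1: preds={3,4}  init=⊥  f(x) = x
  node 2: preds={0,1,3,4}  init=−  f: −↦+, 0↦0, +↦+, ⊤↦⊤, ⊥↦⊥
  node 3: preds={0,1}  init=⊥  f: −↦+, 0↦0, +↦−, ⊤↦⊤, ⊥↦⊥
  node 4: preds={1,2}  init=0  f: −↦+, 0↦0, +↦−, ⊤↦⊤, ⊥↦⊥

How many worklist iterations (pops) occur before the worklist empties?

Iteration log — 13 steps:
  step 1. node 0  ⊔preds=0  new=0  old=⊥  +wl: 
  step 2. node 1  ⊔preds=0  new=0  old=⊥  +wl: 0
  step 3. node 2  ⊔preds=0  new=⊤  old=−  +wl: 
  step 4. node 3  ⊔preds=0  new=0  old=⊥  +wl: 1,2
  step 5. node 4  ⊔preds=⊤  new=⊤  old=0  +wl: 
  step 6. node 0  ⊔preds=⊤  new=⊤  old=0  +wl: 3
  step 7. node 1  ⊔preds=⊤  new=⊤  old=0  +wl: 0,4
  step 8. node 2  ⊔preds=⊤  new=⊤  stable
  step 9. node 3  ⊔preds=⊤  new=⊤  old=0  +wl: 1,2
  step 10. node 0  ⊔preds=⊤  new=⊤  stable
  step 11. node 4  ⊔preds=⊤  new=⊤  stable
  step 12. node 1  ⊔preds=⊤  new=⊤  stable
  step 13. node 2  ⊔preds=⊤  new=⊤  stable

Least fixpoint reached:
  node 0: ⊤
  node 1: ⊤
  node 2: ⊤
  node 3: ⊤
  node 4: ⊤

13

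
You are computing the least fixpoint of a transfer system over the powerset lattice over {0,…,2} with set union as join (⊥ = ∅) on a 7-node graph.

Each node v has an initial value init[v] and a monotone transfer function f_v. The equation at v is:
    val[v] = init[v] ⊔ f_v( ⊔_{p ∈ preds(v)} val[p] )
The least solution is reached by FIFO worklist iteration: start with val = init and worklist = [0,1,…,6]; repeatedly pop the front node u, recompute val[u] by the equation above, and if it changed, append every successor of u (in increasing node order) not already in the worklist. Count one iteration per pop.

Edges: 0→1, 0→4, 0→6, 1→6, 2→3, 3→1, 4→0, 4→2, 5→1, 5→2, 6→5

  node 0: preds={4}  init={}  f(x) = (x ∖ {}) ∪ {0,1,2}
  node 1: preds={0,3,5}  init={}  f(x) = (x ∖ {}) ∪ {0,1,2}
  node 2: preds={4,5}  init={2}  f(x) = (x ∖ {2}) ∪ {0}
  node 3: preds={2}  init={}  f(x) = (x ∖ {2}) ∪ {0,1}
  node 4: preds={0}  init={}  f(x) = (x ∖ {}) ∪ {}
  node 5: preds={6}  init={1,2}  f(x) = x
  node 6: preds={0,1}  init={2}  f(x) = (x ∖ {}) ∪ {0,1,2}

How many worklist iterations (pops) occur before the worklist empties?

Worklist (13 pops):
  #1 pop 0: in={} → {0,1,2} (was {}); enqueue []
  #2 pop 1: in={0,1,2} → {0,1,2} (was {}); enqueue []
  #3 pop 2: in={1,2} → {0,1,2} (was {2}); enqueue []
  #4 pop 3: in={0,1,2} → {0,1} (was {}); enqueue [1]
  #5 pop 4: in={0,1,2} → {0,1,2} (was {}); enqueue [0,2]
  #6 pop 5: in={2} → {1,2} (no change)
  #7 pop 6: in={0,1,2} → {0,1,2} (was {2}); enqueue [5]
  #8 pop 1: in={0,1,2} → {0,1,2} (no change)
  #9 pop 0: in={0,1,2} → {0,1,2} (no change)
  #10 pop 2: in={0,1,2} → {0,1,2} (no change)
  #11 pop 5: in={0,1,2} → {0,1,2} (was {1,2}); enqueue [1,2]
  #12 pop 1: in={0,1,2} → {0,1,2} (no change)
  #13 pop 2: in={0,1,2} → {0,1,2} (no change)

Fixpoint:
  val[0] = {0,1,2}
  val[1] = {0,1,2}
  val[2] = {0,1,2}
  val[3] = {0,1}
  val[4] = {0,1,2}
  val[5] = {0,1,2}
  val[6] = {0,1,2}

13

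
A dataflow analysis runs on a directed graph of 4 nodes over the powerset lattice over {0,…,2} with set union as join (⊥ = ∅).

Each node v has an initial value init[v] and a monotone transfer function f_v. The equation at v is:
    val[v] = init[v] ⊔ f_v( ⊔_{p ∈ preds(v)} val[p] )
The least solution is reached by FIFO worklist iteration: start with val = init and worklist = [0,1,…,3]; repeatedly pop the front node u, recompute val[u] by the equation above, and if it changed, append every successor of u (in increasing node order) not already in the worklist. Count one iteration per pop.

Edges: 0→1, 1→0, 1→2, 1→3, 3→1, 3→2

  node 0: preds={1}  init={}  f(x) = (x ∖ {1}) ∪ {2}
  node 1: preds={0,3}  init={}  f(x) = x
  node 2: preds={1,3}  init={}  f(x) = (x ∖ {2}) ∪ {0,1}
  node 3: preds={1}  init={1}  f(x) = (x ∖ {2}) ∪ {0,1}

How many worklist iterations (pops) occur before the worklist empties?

10

Worklist (10 pops):
  #1 pop 0: in={} → {2} (was {}); enqueue []
  #2 pop 1: in={1,2} → {1,2} (was {}); enqueue [0]
  #3 pop 2: in={1,2} → {0,1} (was {}); enqueue []
  #4 pop 3: in={1,2} → {0,1} (was {1}); enqueue [1,2]
  #5 pop 0: in={1,2} → {2} (no change)
  #6 pop 1: in={0,1,2} → {0,1,2} (was {1,2}); enqueue [0,3]
  #7 pop 2: in={0,1,2} → {0,1} (no change)
  #8 pop 0: in={0,1,2} → {0,2} (was {2}); enqueue [1]
  #9 pop 3: in={0,1,2} → {0,1} (no change)
  #10 pop 1: in={0,1,2} → {0,1,2} (no change)

Fixpoint:
  val[0] = {0,2}
  val[1] = {0,1,2}
  val[2] = {0,1}
  val[3] = {0,1}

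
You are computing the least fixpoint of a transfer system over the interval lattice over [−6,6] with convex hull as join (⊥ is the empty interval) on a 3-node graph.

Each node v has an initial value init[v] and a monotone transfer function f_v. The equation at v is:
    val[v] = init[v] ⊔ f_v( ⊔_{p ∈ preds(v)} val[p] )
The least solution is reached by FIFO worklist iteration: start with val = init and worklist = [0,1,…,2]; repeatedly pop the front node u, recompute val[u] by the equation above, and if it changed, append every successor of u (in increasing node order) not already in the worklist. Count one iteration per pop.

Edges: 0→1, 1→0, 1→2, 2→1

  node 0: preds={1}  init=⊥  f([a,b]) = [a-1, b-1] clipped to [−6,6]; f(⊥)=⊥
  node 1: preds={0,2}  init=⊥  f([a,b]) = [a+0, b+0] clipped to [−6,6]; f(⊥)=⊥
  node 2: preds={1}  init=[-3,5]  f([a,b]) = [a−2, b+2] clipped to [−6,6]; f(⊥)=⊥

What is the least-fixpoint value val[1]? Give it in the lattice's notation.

[-6,6]

Trace (10 dequeues):
  [1] u=0 | in ⊥ | out ⊥ | ==
  [2] u=1 | in [-3,5] | out [-3,5] | prev ⊥ | push {0}
  [3] u=2 | in [-3,5] | out [-5,6] | prev [-3,5] | push {1}
  [4] u=0 | in [-3,5] | out [-4,4] | prev ⊥ | push {}
  [5] u=1 | in [-5,6] | out [-5,6] | prev [-3,5] | push {0,2}
  [6] u=0 | in [-5,6] | out [-6,5] | prev [-4,4] | push {1}
  [7] u=2 | in [-5,6] | out [-6,6] | prev [-5,6] | push {}
  [8] u=1 | in [-6,6] | out [-6,6] | prev [-5,6] | push {0,2}
  [9] u=0 | in [-6,6] | out [-6,5] | ==
  [10] u=2 | in [-6,6] | out [-6,6] | ==

Converged values:
  [0] [-6,5]
  [1] [-6,6]
  [2] [-6,6]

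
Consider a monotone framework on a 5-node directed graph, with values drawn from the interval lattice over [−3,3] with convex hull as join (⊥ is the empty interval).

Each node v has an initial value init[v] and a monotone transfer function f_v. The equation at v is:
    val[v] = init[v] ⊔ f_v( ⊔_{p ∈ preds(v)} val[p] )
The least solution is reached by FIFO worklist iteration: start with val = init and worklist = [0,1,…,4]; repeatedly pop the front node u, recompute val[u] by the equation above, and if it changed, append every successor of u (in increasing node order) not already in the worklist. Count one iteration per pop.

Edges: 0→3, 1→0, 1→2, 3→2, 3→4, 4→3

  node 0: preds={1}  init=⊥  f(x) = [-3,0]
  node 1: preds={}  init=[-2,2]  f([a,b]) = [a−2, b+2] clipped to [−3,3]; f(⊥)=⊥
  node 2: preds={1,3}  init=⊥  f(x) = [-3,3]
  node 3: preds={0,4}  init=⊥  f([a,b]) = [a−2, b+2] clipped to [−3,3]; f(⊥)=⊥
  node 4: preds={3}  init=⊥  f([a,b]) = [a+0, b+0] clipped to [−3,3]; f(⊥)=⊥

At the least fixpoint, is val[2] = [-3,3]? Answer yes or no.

yes

Iteration log — 10 steps:
  step 1. node 0  ⊔preds=[-2,2]  new=[-3,0]  old=⊥  +wl: 
  step 2. node 1  ⊔preds=⊥  new=[-2,2]  stable
  step 3. node 2  ⊔preds=[-2,2]  new=[-3,3]  old=⊥  +wl: 
  step 4. node 3  ⊔preds=[-3,0]  new=[-3,2]  old=⊥  +wl: 2
  step 5. node 4  ⊔preds=[-3,2]  new=[-3,2]  old=⊥  +wl: 3
  step 6. node 2  ⊔preds=[-3,2]  new=[-3,3]  stable
  step 7. node 3  ⊔preds=[-3,2]  new=[-3,3]  old=[-3,2]  +wl: 2,4
  step 8. node 2  ⊔preds=[-3,3]  new=[-3,3]  stable
  step 9. node 4  ⊔preds=[-3,3]  new=[-3,3]  old=[-3,2]  +wl: 3
  step 10. node 3  ⊔preds=[-3,3]  new=[-3,3]  stable

Least fixpoint reached:
  node 0: [-3,0]
  node 1: [-2,2]
  node 2: [-3,3]
  node 3: [-3,3]
  node 4: [-3,3]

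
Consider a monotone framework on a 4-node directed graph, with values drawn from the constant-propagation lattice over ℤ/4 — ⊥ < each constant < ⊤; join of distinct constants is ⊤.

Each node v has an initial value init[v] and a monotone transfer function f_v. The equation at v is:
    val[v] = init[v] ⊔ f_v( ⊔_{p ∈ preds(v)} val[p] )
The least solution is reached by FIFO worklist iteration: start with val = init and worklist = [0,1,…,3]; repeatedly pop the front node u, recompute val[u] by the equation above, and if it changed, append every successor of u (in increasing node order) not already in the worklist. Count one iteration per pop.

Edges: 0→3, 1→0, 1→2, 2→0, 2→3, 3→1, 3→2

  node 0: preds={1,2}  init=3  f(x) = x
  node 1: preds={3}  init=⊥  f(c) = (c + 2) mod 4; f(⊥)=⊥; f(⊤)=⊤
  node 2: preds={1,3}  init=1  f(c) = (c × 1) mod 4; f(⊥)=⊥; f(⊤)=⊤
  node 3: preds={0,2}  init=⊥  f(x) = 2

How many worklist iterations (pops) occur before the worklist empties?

Worklist (8 pops):
  #1 pop 0: in=1 → ⊤ (was 3); enqueue []
  #2 pop 1: in=⊥ → ⊥ (no change)
  #3 pop 2: in=⊥ → 1 (no change)
  #4 pop 3: in=⊤ → 2 (was ⊥); enqueue [1,2]
  #5 pop 1: in=2 → 0 (was ⊥); enqueue [0]
  #6 pop 2: in=⊤ → ⊤ (was 1); enqueue [3]
  #7 pop 0: in=⊤ → ⊤ (no change)
  #8 pop 3: in=⊤ → 2 (no change)

Fixpoint:
  val[0] = ⊤
  val[1] = 0
  val[2] = ⊤
  val[3] = 2

8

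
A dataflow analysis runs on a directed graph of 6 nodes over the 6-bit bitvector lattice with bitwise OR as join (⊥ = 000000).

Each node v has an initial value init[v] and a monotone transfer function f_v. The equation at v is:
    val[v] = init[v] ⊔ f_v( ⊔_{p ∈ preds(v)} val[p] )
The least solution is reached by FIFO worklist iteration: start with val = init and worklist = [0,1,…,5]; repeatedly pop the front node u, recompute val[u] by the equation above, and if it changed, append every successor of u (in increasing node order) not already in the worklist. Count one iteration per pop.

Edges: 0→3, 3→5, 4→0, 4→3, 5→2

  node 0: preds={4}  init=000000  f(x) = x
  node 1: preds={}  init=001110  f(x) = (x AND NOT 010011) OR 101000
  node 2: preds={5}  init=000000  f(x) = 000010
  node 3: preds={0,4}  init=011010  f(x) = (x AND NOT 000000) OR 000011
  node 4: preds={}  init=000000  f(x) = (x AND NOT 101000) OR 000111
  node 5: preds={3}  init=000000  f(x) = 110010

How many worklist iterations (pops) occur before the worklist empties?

10

Iteration log — 10 steps:
  step 1. node 0  ⊔preds=000000  new=000000  stable
  step 2. node 1  ⊔preds=000000  new=101110  old=001110  +wl: 
  step 3. node 2  ⊔preds=000000  new=000010  old=000000  +wl: 
  step 4. node 3  ⊔preds=000000  new=011011  old=011010  +wl: 
  step 5. node 4  ⊔preds=000000  new=000111  old=000000  +wl: 0,3
  step 6. node 5  ⊔preds=011011  new=110010  old=000000  +wl: 2
  step 7. node 0  ⊔preds=000111  new=000111  old=000000  +wl: 
  step 8. node 3  ⊔preds=000111  new=011111  old=011011  +wl: 5
  step 9. node 2  ⊔preds=110010  new=000010  stable
  step 10. node 5  ⊔preds=011111  new=110010  stable

Least fixpoint reached:
  node 0: 000111
  node 1: 101110
  node 2: 000010
  node 3: 011111
  node 4: 000111
  node 5: 110010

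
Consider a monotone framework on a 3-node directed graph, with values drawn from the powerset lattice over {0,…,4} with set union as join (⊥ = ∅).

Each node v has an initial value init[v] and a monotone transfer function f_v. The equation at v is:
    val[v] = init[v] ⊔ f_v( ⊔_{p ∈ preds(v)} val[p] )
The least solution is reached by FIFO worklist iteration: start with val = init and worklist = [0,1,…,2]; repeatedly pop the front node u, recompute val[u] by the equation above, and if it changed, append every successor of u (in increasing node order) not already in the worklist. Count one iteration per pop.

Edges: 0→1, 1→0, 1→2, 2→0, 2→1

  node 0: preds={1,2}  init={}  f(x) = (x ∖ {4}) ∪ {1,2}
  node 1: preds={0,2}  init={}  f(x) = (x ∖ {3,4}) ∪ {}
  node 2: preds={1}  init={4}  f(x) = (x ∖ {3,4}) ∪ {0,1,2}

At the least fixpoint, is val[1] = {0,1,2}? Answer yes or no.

yes

Trace (7 dequeues):
  [1] u=0 | in {4} | out {1,2} | prev {} | push {}
  [2] u=1 | in {1,2,4} | out {1,2} | prev {} | push {0}
  [3] u=2 | in {1,2} | out {0,1,2,4} | prev {4} | push {1}
  [4] u=0 | in {0,1,2,4} | out {0,1,2} | prev {1,2} | push {}
  [5] u=1 | in {0,1,2,4} | out {0,1,2} | prev {1,2} | push {0,2}
  [6] u=0 | in {0,1,2,4} | out {0,1,2} | ==
  [7] u=2 | in {0,1,2} | out {0,1,2,4} | ==

Converged values:
  [0] {0,1,2}
  [1] {0,1,2}
  [2] {0,1,2,4}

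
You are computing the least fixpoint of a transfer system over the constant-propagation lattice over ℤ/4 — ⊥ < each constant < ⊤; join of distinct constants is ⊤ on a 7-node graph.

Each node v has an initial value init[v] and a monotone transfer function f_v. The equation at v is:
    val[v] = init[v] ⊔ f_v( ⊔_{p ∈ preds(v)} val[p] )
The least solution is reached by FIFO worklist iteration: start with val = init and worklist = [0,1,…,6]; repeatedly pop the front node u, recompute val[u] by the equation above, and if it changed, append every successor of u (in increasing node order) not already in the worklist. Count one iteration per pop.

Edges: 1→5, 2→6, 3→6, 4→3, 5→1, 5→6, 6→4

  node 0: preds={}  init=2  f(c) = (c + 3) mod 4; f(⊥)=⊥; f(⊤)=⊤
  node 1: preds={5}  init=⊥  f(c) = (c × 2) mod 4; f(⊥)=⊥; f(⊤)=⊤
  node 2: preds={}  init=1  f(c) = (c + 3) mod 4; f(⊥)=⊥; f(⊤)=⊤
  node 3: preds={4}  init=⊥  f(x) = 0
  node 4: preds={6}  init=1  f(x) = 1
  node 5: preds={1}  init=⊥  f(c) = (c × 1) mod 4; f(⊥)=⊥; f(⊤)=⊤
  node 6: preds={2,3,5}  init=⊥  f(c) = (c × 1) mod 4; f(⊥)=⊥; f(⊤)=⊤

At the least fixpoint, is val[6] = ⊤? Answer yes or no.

yes

Worklist (8 pops):
  #1 pop 0: in=⊥ → 2 (no change)
  #2 pop 1: in=⊥ → ⊥ (no change)
  #3 pop 2: in=⊥ → 1 (no change)
  #4 pop 3: in=1 → 0 (was ⊥); enqueue []
  #5 pop 4: in=⊥ → 1 (no change)
  #6 pop 5: in=⊥ → ⊥ (no change)
  #7 pop 6: in=⊤ → ⊤ (was ⊥); enqueue [4]
  #8 pop 4: in=⊤ → 1 (no change)

Fixpoint:
  val[0] = 2
  val[1] = ⊥
  val[2] = 1
  val[3] = 0
  val[4] = 1
  val[5] = ⊥
  val[6] = ⊤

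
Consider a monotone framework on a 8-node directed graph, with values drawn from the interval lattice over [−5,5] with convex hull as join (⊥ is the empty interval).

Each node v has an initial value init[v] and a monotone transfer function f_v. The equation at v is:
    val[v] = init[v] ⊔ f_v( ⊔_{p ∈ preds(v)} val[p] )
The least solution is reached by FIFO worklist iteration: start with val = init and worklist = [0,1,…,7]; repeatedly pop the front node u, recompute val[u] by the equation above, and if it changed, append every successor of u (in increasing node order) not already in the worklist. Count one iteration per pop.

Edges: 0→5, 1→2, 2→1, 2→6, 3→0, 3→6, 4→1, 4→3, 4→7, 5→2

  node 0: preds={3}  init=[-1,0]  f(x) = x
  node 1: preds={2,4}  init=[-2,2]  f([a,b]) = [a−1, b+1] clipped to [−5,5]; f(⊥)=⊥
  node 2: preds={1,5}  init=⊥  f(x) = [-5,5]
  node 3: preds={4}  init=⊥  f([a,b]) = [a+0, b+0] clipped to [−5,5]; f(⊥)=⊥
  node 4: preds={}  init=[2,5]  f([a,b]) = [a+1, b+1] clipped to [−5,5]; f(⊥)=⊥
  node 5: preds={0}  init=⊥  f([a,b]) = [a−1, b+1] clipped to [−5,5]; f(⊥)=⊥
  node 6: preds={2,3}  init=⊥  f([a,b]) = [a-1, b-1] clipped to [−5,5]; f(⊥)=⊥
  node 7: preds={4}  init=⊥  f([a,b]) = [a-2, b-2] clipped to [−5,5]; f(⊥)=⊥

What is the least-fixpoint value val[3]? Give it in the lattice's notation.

[2,5]

Iteration log — 13 steps:
  step 1. node 0  ⊔preds=⊥  new=[-1,0]  stable
  step 2. node 1  ⊔preds=[2,5]  new=[-2,5]  old=[-2,2]  +wl: 
  step 3. node 2  ⊔preds=[-2,5]  new=[-5,5]  old=⊥  +wl: 1
  step 4. node 3  ⊔preds=[2,5]  new=[2,5]  old=⊥  +wl: 0
  step 5. node 4  ⊔preds=⊥  new=[2,5]  stable
  step 6. node 5  ⊔preds=[-1,0]  new=[-2,1]  old=⊥  +wl: 2
  step 7. node 6  ⊔preds=[-5,5]  new=[-5,4]  old=⊥  +wl: 
  step 8. node 7  ⊔preds=[2,5]  new=[0,3]  old=⊥  +wl: 
  step 9. node 1  ⊔preds=[-5,5]  new=[-5,5]  old=[-2,5]  +wl: 
  step 10. node 0  ⊔preds=[2,5]  new=[-1,5]  old=[-1,0]  +wl: 5
  step 11. node 2  ⊔preds=[-5,5]  new=[-5,5]  stable
  step 12. node 5  ⊔preds=[-1,5]  new=[-2,5]  old=[-2,1]  +wl: 2
  step 13. node 2  ⊔preds=[-5,5]  new=[-5,5]  stable

Least fixpoint reached:
  node 0: [-1,5]
  node 1: [-5,5]
  node 2: [-5,5]
  node 3: [2,5]
  node 4: [2,5]
  node 5: [-2,5]
  node 6: [-5,4]
  node 7: [0,3]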